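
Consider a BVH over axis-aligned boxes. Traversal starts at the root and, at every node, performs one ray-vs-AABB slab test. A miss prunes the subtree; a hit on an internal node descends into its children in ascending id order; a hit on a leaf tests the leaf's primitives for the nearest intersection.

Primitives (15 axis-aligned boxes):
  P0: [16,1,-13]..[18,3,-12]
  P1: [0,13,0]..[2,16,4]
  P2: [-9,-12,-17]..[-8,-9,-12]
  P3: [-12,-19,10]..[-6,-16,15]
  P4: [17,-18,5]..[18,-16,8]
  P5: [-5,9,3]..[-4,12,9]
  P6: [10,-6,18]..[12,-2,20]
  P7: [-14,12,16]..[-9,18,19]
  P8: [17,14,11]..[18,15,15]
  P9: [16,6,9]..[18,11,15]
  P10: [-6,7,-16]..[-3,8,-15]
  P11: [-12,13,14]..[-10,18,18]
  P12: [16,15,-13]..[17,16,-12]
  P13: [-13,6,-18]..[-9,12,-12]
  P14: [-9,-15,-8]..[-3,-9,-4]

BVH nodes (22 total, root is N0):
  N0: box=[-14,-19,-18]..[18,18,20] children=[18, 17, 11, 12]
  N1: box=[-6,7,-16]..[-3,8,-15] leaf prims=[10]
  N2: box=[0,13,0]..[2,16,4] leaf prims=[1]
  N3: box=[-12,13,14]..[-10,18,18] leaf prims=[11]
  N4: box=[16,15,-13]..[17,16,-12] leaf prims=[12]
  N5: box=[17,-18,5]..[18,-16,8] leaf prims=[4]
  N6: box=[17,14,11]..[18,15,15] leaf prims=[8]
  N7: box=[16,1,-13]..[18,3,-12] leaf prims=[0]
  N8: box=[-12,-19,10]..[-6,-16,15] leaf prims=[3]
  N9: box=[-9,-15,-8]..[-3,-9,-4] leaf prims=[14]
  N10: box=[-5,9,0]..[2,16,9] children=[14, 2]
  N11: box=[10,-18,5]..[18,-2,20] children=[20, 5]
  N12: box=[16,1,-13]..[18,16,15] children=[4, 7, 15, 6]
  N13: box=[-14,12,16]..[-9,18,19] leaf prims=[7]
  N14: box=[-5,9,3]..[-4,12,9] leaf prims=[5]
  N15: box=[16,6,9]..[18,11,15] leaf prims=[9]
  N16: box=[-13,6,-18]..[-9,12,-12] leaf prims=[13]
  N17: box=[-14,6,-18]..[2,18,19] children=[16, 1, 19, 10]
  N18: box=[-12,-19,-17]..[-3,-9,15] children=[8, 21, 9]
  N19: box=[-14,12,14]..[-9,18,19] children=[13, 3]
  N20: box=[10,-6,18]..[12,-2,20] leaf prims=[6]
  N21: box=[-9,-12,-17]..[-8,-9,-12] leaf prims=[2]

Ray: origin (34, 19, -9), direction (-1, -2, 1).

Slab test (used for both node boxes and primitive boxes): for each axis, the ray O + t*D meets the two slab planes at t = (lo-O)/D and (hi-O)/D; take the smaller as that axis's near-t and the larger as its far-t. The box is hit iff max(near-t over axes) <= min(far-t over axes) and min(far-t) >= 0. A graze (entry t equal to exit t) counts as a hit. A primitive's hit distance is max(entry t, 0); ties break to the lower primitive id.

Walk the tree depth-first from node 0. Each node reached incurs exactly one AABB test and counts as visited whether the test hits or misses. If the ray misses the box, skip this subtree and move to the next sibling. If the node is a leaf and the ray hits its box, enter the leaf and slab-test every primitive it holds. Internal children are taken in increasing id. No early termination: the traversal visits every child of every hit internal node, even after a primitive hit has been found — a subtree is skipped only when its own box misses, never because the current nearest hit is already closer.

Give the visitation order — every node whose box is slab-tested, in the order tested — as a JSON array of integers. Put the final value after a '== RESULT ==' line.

Traverse from the root:
N0 x:[16,48] y:[1/2,19] z:[-9,29] -> hit [16,19], descend [11, 12, 17, 18]
  N11 x:[16,24] y:[21/2,37/2] z:[14,29] -> hit [16,37/2], descend [5, 20]
    N5 x:[16,17] y:[35/2,37/2] z:[14,17] -> miss, prune
    N20 x:[22,24] y:[21/2,25/2] z:[27,29] -> miss, prune
  N12 x:[16,18] y:[3/2,9] z:[-4,24] -> miss, prune
  N17 x:[32,48] y:[1/2,13/2] z:[-9,28] -> miss, prune
  N18 x:[37,46] y:[14,19] z:[-8,24] -> miss, prune

Summary -> nodes [0, 11, 5, 20, 12, 17, 18]; box-tests=7; leaf-entries=0; first=miss

== RESULT ==
[0, 11, 5, 20, 12, 17, 18]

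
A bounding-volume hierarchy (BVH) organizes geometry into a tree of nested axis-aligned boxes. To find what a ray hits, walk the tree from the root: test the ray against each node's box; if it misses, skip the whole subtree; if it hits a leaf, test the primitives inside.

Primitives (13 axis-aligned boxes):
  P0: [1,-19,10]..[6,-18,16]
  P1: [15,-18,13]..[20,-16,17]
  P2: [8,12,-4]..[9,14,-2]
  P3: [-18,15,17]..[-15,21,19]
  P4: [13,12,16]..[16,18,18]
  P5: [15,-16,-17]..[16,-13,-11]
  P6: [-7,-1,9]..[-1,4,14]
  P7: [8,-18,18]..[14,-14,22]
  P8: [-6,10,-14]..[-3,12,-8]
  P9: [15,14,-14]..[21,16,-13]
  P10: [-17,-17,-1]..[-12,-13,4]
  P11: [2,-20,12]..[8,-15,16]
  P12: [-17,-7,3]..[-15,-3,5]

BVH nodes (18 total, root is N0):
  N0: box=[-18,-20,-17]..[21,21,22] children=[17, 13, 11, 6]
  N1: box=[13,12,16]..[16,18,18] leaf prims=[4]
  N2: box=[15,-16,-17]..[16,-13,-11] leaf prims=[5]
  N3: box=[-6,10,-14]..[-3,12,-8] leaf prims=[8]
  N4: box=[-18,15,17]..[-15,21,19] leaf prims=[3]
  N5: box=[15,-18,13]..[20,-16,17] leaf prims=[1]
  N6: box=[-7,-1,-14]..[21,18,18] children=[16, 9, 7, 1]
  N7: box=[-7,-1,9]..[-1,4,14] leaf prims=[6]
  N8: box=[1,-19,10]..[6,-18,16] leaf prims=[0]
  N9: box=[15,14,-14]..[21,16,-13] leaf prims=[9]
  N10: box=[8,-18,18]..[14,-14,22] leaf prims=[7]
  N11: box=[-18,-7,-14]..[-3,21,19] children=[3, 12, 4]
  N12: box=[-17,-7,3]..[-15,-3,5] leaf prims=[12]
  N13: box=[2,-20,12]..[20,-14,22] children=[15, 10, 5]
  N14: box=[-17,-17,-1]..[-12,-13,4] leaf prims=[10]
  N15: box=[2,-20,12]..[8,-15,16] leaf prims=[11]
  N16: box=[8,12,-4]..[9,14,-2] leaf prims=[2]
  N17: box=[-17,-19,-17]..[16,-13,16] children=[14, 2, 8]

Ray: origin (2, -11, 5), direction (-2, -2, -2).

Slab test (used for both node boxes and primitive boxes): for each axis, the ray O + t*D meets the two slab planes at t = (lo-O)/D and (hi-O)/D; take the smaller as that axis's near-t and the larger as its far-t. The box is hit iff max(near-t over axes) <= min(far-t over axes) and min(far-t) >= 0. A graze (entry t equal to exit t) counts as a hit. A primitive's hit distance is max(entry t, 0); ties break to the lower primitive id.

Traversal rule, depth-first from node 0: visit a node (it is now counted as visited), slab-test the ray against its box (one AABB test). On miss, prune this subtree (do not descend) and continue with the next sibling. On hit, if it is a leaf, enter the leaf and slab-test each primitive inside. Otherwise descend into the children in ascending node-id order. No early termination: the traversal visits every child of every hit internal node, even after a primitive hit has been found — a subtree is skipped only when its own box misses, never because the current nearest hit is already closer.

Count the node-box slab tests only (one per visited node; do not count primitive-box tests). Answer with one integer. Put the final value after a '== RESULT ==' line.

Traverse from the root:
N0 x:[-19/2,10] y:[-16,9/2] z:[-17/2,11] -> hit [-17/2,9/2], descend [6, 11, 13, 17]
  N6 x:[-19/2,9/2] y:[-29/2,-5] z:[-13/2,19/2] -> miss, prune
  N11 x:[5/2,10] y:[-16,-2] z:[-7,19/2] -> miss, prune
  N13 x:[-9,0] y:[3/2,9/2] z:[-17/2,-7/2] -> miss, prune
  N17 x:[-7,19/2] y:[1,4] z:[-11/2,11] -> hit [1,4], descend [2, 8, 14]
    N2 x:[-7,-13/2] y:[1,5/2] z:[8,11] -> miss, prune
    N8 x:[-2,1/2] y:[7/2,4] z:[-11/2,-5/2] -> miss, prune
    N14 x:[7,19/2] y:[1,3] z:[1/2,3] -> miss, prune

order=[0, 6, 11, 13, 17, 2, 8, 14]  |boxes|=8  |leaves|=0  hit=miss

== RESULT ==
8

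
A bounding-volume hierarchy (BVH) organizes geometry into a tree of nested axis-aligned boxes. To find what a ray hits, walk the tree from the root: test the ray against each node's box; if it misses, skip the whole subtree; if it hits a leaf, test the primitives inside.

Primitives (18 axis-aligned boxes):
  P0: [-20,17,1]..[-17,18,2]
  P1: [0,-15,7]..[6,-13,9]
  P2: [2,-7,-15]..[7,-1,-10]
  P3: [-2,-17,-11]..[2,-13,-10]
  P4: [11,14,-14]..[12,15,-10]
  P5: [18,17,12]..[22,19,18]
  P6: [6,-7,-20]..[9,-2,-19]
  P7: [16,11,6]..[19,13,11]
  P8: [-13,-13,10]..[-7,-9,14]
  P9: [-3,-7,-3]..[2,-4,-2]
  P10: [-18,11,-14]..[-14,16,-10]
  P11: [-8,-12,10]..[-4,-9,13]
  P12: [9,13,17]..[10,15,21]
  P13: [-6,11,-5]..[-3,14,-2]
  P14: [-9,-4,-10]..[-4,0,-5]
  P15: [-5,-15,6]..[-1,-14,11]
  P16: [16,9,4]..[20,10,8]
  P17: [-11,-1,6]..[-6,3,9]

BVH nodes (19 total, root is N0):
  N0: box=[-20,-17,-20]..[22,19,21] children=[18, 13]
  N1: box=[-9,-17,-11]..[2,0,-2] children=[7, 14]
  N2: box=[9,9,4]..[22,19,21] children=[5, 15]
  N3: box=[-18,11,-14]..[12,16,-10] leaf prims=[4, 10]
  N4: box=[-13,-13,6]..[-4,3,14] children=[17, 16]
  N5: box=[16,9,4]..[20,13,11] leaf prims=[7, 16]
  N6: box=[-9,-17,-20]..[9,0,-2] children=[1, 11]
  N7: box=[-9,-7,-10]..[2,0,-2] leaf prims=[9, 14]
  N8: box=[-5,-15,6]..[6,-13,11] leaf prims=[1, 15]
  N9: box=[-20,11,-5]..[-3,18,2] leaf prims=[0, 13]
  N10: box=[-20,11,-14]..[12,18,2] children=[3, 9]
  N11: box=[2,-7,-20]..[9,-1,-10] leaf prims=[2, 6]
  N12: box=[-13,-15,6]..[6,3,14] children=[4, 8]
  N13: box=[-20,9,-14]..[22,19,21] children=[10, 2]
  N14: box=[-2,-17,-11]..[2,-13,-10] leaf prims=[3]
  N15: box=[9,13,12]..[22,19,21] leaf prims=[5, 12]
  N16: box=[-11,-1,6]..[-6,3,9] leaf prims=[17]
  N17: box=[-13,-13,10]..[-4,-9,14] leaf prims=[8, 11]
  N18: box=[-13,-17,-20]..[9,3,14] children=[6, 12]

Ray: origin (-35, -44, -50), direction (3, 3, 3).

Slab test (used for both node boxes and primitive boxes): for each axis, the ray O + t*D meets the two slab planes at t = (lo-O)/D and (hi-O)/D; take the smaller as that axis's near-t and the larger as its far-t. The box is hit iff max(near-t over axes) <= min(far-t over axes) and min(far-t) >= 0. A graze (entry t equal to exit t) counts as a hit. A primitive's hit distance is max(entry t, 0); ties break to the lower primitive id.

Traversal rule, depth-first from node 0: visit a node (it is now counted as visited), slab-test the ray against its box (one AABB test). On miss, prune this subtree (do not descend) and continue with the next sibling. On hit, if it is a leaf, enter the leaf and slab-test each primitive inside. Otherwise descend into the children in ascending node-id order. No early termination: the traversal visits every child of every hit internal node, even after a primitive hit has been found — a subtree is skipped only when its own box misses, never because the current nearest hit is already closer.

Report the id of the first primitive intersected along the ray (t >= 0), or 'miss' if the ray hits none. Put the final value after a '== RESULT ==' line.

Trace the traversal:
N0 x:[5,19] y:[9,21] z:[10,71/3] -> hit [10,19], descend [13, 18]
  N13 x:[5,19] y:[53/3,21] z:[12,71/3] -> hit [53/3,19], descend [2, 10]
    N2 x:[44/3,19] y:[53/3,21] z:[18,71/3] -> hit [18,19], descend [5, 15]
      N5 x:[17,55/3] y:[53/3,19] z:[18,61/3] -> hit [18,55/3] leaf, test {P7(miss), P16@t=18}
      N15 x:[44/3,19] y:[19,21] z:[62/3,71/3] -> miss, prune
    N10 x:[5,47/3] y:[55/3,62/3] z:[12,52/3] -> miss, prune
  N18 x:[22/3,44/3] y:[9,47/3] z:[10,64/3] -> hit [10,44/3], descend [6, 12]
    N6 x:[26/3,44/3] y:[9,44/3] z:[10,16] -> hit [10,44/3], descend [1, 11]
      N1 x:[26/3,37/3] y:[9,44/3] z:[13,16] -> miss, prune
      N11 x:[37/3,44/3] y:[37/3,43/3] z:[10,40/3] -> hit [37/3,40/3] leaf, test {P2@t=37/3, P6(miss)}
    N12 x:[22/3,41/3] y:[29/3,47/3] z:[56/3,64/3] -> miss, prune

Visited [0, 13, 2, 5, 15, 10, 18, 6, 1, 11, 12]. Tests: 11 box, 2 leaf. Nearest: P2.

== RESULT ==
2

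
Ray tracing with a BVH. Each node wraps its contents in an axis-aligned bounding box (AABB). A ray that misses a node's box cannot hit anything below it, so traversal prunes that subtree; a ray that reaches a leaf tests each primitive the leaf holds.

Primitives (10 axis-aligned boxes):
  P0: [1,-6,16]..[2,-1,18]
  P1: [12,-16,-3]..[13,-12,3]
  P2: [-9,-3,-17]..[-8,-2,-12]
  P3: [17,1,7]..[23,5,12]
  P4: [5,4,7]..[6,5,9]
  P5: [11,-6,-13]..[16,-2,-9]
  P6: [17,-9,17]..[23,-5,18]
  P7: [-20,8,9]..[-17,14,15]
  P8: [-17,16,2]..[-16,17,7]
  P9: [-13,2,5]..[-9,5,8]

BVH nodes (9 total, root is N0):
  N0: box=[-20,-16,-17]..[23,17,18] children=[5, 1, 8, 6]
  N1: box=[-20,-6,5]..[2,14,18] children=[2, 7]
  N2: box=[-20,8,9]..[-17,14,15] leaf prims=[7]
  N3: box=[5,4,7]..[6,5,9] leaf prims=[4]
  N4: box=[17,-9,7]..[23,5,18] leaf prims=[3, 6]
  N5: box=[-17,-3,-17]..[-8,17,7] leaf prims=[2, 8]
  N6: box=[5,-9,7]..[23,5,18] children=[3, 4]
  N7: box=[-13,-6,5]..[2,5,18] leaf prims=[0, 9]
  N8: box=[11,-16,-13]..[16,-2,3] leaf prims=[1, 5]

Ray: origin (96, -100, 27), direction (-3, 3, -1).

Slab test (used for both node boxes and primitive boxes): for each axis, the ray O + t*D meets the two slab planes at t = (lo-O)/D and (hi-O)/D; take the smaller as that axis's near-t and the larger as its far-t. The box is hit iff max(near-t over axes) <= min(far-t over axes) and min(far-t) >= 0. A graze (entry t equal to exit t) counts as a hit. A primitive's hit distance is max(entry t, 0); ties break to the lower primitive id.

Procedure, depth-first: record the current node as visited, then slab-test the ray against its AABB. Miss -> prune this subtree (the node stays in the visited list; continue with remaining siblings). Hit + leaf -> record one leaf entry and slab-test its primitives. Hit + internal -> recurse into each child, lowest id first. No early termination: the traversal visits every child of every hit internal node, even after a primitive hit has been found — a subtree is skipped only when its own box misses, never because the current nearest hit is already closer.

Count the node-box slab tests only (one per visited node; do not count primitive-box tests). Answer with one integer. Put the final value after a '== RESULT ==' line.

Walk:
N0 x:[73/3,116/3] y:[28,39] z:[9,44] -> hit [28,116/3], descend [1, 5, 6, 8]
  N1 x:[94/3,116/3] y:[94/3,38] z:[9,22] -> miss, prune
  N5 x:[104/3,113/3] y:[97/3,39] z:[20,44] -> hit [104/3,113/3] leaf, test {P2(miss), P8(miss)}
  N6 x:[73/3,91/3] y:[91/3,35] z:[9,20] -> miss, prune
  N8 x:[80/3,85/3] y:[28,98/3] z:[24,40] -> hit [28,85/3] leaf, test {P1@t=28, P5(miss)}

Summary -> nodes [0, 1, 5, 6, 8]; box-tests=5; leaf-entries=2; first=P1

== RESULT ==
5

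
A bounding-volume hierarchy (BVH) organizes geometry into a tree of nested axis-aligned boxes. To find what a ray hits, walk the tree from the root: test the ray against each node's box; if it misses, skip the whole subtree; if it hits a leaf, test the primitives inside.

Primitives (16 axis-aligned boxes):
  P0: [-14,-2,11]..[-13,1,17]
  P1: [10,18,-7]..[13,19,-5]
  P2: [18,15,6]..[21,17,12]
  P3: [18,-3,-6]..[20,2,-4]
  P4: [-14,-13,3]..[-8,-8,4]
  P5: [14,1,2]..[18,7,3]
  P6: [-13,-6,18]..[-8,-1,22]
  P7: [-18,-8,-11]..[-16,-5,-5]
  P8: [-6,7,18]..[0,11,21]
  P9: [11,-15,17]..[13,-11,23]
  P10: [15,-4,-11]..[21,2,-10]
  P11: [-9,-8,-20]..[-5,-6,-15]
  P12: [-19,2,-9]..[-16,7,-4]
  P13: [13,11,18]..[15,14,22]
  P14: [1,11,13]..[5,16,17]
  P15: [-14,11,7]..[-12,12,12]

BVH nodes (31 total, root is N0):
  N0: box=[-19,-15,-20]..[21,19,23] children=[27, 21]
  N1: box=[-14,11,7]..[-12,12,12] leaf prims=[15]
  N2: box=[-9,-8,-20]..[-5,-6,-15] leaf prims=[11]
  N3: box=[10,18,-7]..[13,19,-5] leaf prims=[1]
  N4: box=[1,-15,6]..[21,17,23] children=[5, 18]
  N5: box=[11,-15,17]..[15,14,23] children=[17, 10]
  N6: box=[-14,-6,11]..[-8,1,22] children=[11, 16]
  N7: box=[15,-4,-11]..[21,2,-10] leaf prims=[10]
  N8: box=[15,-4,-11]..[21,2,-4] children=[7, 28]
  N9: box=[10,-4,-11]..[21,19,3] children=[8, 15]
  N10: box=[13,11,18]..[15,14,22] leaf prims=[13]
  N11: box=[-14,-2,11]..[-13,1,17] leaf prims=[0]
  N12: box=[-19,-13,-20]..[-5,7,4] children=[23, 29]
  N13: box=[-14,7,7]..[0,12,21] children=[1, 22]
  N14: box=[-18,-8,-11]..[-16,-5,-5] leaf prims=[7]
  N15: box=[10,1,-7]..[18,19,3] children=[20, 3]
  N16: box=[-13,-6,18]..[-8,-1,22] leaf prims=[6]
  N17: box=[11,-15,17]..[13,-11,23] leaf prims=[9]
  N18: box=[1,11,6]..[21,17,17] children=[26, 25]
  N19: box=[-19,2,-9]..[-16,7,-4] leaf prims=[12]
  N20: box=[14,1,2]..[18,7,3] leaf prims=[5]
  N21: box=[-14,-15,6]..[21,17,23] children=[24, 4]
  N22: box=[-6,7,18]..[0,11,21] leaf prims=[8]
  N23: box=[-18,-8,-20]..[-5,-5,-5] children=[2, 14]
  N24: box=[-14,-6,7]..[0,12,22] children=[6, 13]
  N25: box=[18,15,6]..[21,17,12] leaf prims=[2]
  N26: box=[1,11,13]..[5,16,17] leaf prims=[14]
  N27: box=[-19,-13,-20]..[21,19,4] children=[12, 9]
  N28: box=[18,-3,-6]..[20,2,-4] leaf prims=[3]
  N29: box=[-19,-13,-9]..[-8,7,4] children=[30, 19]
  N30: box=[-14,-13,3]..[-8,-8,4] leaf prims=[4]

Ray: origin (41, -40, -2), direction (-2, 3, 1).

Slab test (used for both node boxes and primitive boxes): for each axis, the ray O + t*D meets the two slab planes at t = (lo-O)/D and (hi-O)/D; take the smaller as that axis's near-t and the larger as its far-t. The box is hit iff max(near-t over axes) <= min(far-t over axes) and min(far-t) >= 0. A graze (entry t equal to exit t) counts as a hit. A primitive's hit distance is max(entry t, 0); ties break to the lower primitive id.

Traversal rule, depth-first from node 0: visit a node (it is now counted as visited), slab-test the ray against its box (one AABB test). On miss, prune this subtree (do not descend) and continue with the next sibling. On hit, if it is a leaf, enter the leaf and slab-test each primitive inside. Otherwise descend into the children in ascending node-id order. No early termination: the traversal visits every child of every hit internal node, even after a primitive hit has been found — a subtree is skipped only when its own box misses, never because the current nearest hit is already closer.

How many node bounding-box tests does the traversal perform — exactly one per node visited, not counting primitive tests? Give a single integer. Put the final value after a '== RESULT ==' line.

Traverse from the root:
N0 x:[10,30] y:[25/3,59/3] z:[-18,25] -> hit [10,59/3], descend [21, 27]
  N21 x:[10,55/2] y:[25/3,19] z:[8,25] -> hit [10,19], descend [4, 24]
    N4 x:[10,20] y:[25/3,19] z:[8,25] -> hit [10,19], descend [5, 18]
      N5 x:[13,15] y:[25/3,18] z:[19,25] -> miss, prune
      N18 x:[10,20] y:[17,19] z:[8,19] -> hit [17,19], descend [25, 26]
        N25 x:[10,23/2] y:[55/3,19] z:[8,14] -> miss, prune
        N26 x:[18,20] y:[17,56/3] z:[15,19] -> hit [18,56/3] leaf, test {P14@t=18}
    N24 x:[41/2,55/2] y:[34/3,52/3] z:[9,24] -> miss, prune
  N27 x:[10,30] y:[9,59/3] z:[-18,6] -> miss, prune

9 AABB tests over nodes [0, 21, 4, 5, 18, 25, 26, 24, 27]; 1 leaf entered; closest P14.

== RESULT ==
9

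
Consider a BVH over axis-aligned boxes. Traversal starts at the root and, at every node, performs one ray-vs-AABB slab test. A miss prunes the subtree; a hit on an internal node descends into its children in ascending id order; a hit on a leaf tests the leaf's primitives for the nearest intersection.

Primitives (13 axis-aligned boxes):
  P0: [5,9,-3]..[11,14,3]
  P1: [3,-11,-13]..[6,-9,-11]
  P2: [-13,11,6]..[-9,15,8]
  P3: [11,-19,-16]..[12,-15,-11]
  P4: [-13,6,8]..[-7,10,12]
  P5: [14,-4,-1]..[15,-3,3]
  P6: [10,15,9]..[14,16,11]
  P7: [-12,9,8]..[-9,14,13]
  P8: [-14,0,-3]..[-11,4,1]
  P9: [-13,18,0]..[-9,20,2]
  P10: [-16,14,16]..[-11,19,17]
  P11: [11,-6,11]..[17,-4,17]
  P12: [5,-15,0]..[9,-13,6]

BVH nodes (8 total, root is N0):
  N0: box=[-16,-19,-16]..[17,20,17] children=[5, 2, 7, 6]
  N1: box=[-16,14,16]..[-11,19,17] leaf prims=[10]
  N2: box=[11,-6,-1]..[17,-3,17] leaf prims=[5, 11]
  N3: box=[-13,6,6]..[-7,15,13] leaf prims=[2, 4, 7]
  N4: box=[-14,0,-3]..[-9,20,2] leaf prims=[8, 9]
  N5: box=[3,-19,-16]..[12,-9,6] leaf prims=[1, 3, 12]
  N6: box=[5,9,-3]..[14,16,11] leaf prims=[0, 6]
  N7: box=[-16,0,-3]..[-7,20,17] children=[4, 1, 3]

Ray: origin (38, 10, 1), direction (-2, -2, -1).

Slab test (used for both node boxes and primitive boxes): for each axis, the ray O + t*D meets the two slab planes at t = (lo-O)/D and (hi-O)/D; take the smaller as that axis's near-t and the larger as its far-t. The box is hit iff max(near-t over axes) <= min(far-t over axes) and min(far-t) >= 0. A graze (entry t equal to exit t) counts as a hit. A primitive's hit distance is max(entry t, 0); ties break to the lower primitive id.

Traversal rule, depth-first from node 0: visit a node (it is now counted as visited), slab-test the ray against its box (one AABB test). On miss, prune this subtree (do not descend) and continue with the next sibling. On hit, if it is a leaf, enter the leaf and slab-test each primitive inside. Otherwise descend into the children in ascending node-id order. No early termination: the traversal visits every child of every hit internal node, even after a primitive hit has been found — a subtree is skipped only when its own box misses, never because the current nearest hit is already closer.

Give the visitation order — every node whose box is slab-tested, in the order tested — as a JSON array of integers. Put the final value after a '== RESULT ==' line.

Walk:
N0 x:[21/2,27] y:[-5,29/2] z:[-16,17] -> hit [21/2,29/2], descend [2, 5, 6, 7]
  N2 x:[21/2,27/2] y:[13/2,8] z:[-16,2] -> miss, prune
  N5 x:[13,35/2] y:[19/2,29/2] z:[-5,17] -> hit [13,29/2] leaf, test {P1(miss), P3@t=13, P12(miss)}
  N6 x:[12,33/2] y:[-3,1/2] z:[-10,4] -> miss, prune
  N7 x:[45/2,27] y:[-5,5] z:[-16,4] -> miss, prune

Summary -> nodes [0, 2, 5, 6, 7]; box-tests=5; leaf-entries=1; first=P3

== RESULT ==
[0, 2, 5, 6, 7]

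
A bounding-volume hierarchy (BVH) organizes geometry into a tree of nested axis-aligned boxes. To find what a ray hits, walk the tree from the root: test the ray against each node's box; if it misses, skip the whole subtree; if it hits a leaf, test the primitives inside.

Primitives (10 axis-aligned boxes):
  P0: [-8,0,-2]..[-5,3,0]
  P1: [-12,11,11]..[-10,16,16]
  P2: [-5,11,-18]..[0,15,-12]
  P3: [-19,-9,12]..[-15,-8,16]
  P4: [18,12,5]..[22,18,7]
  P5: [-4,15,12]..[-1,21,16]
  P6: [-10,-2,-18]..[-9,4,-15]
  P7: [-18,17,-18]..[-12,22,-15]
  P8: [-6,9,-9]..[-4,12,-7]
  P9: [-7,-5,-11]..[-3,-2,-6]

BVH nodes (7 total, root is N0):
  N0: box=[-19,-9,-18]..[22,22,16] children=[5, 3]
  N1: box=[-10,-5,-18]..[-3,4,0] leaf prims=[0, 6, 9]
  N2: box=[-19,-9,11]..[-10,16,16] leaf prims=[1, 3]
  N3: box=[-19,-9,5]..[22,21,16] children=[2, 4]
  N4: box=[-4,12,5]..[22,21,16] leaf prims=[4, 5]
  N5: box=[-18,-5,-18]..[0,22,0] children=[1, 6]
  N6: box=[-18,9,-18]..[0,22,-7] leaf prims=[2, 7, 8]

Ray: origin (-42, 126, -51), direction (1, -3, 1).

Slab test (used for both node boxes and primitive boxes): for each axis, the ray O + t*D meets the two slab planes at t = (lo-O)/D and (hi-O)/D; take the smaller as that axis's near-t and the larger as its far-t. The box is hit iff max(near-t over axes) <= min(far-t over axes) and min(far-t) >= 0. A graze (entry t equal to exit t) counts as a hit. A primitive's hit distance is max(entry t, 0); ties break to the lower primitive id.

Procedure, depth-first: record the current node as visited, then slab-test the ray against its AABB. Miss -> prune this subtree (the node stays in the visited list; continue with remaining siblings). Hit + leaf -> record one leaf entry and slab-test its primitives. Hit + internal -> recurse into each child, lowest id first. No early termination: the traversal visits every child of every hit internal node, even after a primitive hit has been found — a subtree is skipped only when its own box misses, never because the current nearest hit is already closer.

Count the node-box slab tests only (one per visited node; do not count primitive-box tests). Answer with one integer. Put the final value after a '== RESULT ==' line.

Walk:
N0 x:[23,64] y:[104/3,45] z:[33,67] -> hit [104/3,45], descend [3, 5]
  N3 x:[23,64] y:[35,45] z:[56,67] -> miss, prune
  N5 x:[24,42] y:[104/3,131/3] z:[33,51] -> hit [104/3,42], descend [1, 6]
    N1 x:[32,39] y:[122/3,131/3] z:[33,51] -> miss, prune
    N6 x:[24,42] y:[104/3,39] z:[33,44] -> hit [104/3,39] leaf, test {P2@t=37, P7(miss), P8(miss)}

Visited [0, 3, 5, 1, 6]. Tests: 5 box, 1 leaf. Nearest: P2.

== RESULT ==
5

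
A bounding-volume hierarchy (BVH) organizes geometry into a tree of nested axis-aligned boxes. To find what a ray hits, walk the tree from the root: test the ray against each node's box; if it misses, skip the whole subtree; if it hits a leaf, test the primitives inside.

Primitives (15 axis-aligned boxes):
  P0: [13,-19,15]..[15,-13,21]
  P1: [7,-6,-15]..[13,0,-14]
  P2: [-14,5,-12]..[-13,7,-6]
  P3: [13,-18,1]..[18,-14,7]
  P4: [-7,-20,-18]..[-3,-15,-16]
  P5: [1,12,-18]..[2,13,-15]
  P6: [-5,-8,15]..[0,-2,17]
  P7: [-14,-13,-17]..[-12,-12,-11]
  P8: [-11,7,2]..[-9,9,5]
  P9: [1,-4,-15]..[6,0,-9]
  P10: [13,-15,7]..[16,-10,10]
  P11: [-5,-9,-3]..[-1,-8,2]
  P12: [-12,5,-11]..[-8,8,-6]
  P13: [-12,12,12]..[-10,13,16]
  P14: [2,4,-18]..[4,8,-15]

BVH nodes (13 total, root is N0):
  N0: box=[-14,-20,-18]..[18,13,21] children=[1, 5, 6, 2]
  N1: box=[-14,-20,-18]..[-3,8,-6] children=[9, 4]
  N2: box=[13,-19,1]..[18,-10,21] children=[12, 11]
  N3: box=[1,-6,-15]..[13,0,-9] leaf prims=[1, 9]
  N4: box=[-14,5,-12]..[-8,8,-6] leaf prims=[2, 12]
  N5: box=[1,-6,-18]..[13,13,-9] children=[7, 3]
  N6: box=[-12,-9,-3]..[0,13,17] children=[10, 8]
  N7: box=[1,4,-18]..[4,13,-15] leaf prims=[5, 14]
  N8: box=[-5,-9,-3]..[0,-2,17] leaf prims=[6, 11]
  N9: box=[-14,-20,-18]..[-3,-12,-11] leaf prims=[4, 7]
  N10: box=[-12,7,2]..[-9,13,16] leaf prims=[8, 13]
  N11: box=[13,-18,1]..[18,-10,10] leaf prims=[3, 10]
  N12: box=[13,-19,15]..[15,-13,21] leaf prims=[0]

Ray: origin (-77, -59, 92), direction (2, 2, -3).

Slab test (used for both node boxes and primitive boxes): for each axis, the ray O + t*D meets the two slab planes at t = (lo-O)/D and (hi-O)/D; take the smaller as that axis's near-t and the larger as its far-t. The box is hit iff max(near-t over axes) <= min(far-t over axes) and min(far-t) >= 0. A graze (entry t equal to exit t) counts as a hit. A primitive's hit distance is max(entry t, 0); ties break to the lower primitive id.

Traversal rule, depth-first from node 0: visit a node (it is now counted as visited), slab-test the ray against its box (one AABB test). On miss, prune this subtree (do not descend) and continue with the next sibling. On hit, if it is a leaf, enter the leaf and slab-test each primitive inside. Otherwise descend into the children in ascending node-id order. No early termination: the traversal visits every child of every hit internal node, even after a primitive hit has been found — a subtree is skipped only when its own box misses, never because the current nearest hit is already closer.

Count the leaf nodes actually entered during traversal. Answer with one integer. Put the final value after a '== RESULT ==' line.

Walk:
N0 x:[63/2,95/2] y:[39/2,36] z:[71/3,110/3] -> hit [63/2,36], descend [1, 2, 5, 6]
  N1 x:[63/2,37] y:[39/2,67/2] z:[98/3,110/3] -> hit [98/3,67/2], descend [4, 9]
    N4 x:[63/2,69/2] y:[32,67/2] z:[98/3,104/3] -> hit [98/3,67/2] leaf, test {P2(miss), P12@t=98/3}
    N9 x:[63/2,37] y:[39/2,47/2] z:[103/3,110/3] -> miss, prune
  N2 x:[45,95/2] y:[20,49/2] z:[71/3,91/3] -> miss, prune
  N5 x:[39,45] y:[53/2,36] z:[101/3,110/3] -> miss, prune
  N6 x:[65/2,77/2] y:[25,36] z:[25,95/3] -> miss, prune

7 AABB tests over nodes [0, 1, 4, 9, 2, 5, 6]; 1 leaf entered; closest P12.

== RESULT ==
1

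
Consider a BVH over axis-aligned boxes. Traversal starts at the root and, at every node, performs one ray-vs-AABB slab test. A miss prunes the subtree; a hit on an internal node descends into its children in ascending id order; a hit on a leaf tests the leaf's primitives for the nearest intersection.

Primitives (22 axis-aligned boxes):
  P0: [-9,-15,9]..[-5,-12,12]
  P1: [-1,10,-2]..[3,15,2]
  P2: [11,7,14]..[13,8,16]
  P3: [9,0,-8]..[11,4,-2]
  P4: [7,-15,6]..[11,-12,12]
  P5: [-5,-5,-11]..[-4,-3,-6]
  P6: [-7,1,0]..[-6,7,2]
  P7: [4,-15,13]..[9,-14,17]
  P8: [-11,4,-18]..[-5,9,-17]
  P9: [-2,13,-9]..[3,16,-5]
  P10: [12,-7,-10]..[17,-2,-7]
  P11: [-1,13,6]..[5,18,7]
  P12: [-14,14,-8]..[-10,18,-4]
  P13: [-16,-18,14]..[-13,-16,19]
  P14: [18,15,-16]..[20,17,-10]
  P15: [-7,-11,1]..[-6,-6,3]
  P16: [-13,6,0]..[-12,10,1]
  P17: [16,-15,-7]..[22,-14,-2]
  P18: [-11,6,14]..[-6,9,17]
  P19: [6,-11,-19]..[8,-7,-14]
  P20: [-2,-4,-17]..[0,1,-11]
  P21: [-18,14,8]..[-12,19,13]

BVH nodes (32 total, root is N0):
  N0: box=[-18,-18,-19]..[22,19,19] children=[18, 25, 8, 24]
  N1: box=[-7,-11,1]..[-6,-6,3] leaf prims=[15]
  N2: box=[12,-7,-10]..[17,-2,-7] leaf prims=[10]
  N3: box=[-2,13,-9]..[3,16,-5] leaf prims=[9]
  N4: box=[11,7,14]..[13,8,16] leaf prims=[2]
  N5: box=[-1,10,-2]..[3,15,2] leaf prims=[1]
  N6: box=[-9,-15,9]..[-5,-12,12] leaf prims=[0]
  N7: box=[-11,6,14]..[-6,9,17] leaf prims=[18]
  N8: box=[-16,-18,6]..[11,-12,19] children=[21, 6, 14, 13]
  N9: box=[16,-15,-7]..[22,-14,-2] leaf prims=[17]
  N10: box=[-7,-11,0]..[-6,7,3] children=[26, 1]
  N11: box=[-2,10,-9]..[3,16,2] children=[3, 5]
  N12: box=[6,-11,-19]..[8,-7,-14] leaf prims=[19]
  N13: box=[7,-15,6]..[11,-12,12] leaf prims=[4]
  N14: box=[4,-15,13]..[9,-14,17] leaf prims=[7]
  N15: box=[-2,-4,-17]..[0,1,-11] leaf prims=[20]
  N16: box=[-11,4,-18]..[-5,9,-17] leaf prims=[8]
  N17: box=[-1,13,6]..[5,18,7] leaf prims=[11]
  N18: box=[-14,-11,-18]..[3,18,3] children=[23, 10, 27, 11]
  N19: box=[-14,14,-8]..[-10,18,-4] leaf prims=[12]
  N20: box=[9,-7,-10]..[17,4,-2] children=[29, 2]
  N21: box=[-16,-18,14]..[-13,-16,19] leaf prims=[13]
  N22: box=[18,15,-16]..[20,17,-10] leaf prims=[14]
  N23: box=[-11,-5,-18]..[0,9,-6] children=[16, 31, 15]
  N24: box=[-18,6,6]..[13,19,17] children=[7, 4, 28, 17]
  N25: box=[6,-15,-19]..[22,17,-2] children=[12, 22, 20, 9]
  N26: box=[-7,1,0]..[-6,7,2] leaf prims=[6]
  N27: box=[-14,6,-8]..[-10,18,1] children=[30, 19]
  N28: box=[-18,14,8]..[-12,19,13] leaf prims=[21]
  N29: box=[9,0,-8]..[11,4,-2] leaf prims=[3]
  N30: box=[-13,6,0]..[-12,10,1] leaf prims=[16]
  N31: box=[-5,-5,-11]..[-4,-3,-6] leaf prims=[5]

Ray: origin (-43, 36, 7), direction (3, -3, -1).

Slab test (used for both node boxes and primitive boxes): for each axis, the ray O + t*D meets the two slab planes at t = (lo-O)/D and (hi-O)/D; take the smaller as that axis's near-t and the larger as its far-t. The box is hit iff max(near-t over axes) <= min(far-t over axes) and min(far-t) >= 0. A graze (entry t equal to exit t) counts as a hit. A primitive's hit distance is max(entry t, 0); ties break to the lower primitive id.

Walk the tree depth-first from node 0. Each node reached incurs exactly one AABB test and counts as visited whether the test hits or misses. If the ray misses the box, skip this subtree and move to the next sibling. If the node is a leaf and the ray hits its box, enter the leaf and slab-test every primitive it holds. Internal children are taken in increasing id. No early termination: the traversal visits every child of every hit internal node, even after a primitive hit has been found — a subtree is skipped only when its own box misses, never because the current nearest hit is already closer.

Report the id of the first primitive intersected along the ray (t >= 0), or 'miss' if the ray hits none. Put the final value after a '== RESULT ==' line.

Walk:
N0 x:[25/3,65/3] y:[17/3,18] z:[-12,26] -> hit [25/3,18], descend [8, 18, 24, 25]
  N8 x:[9,18] y:[16,18] z:[-12,1] -> miss, prune
  N18 x:[29/3,46/3] y:[6,47/3] z:[4,25] -> hit [29/3,46/3], descend [10, 11, 23, 27]
    N10 x:[12,37/3] y:[29/3,47/3] z:[4,7] -> miss, prune
    N11 x:[41/3,46/3] y:[20/3,26/3] z:[5,16] -> miss, prune
    N23 x:[32/3,43/3] y:[9,41/3] z:[13,25] -> hit [13,41/3], descend [15, 16, 31]
      N15 x:[41/3,43/3] y:[35/3,40/3] z:[18,24] -> miss, prune
      N16 x:[32/3,38/3] y:[9,32/3] z:[24,25] -> miss, prune
      N31 x:[38/3,13] y:[13,41/3] z:[13,18] -> hit [13,13] leaf, test {P5@t=13}
    N27 x:[29/3,11] y:[6,10] z:[6,15] -> hit [29/3,10], descend [19, 30]
      N19 x:[29/3,11] y:[6,22/3] z:[11,15] -> miss, prune
      N30 x:[10,31/3] y:[26/3,10] z:[6,7] -> miss, prune
  N24 x:[25/3,56/3] y:[17/3,10] z:[-10,1] -> miss, prune
  N25 x:[49/3,65/3] y:[19/3,17] z:[9,26] -> hit [49/3,17], descend [9, 12, 20, 22]
    N9 x:[59/3,65/3] y:[50/3,17] z:[9,14] -> miss, prune
    N12 x:[49/3,17] y:[43/3,47/3] z:[21,26] -> miss, prune
    N20 x:[52/3,20] y:[32/3,43/3] z:[9,17] -> miss, prune
    N22 x:[61/3,21] y:[19/3,7] z:[17,23] -> miss, prune

18 AABB tests over nodes [0, 8, 18, 10, 11, 23, 15, 16, 31, 27, 19, 30, 24, 25, 9, 12, 20, 22]; 1 leaf entered; closest P5.

== RESULT ==
5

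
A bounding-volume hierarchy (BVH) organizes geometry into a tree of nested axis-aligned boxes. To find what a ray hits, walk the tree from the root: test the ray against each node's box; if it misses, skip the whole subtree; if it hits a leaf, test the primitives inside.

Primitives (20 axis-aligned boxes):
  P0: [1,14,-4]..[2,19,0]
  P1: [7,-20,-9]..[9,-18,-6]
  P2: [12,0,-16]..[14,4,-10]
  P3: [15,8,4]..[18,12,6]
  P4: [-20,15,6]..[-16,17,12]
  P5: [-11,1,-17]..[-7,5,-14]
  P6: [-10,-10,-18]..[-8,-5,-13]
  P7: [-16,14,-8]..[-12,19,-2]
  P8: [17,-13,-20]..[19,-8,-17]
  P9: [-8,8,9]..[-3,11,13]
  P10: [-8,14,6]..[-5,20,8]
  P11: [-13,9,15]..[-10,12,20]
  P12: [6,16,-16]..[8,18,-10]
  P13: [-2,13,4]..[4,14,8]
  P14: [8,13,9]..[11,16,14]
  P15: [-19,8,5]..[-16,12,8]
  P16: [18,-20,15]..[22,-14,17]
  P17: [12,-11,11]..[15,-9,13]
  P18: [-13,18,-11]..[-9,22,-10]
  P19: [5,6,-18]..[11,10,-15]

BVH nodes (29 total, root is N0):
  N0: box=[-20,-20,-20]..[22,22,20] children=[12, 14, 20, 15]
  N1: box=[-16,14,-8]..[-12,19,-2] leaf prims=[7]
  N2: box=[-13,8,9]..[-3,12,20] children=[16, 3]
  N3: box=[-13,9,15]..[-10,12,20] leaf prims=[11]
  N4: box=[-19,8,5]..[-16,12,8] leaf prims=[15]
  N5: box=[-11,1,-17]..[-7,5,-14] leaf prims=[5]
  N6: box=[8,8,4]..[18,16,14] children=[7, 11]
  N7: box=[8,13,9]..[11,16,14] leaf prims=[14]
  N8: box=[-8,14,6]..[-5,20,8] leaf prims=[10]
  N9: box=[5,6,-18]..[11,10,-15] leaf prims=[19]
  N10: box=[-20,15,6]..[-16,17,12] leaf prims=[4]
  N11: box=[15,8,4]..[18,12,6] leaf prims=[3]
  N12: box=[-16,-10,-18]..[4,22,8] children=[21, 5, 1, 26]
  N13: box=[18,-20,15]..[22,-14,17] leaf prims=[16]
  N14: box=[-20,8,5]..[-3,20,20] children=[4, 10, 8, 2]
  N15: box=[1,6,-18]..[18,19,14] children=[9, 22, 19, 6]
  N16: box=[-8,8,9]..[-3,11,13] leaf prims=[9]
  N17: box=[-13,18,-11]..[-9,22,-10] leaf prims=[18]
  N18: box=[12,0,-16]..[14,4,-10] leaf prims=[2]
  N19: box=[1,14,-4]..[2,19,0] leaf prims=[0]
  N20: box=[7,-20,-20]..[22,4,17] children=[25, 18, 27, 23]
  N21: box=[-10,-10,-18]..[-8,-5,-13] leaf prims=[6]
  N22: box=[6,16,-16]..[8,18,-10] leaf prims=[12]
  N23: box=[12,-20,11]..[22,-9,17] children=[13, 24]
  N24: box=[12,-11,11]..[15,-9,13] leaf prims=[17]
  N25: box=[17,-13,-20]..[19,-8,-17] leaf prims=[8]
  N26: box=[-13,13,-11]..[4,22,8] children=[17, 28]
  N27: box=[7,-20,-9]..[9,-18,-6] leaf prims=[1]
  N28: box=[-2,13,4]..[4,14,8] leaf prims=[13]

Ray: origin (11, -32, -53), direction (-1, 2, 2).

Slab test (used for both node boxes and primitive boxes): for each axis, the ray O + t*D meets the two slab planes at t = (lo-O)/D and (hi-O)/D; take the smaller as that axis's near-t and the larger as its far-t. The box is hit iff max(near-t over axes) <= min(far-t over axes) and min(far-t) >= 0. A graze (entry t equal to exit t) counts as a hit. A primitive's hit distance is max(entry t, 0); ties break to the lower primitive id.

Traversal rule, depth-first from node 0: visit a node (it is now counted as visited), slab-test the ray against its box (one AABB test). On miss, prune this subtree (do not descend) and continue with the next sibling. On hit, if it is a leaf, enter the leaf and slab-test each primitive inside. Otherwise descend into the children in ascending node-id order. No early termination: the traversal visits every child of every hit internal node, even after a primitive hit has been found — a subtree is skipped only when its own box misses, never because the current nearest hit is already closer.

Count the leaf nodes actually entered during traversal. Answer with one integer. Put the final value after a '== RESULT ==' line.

Traverse from the root:
N0 x:[-11,31] y:[6,27] z:[33/2,73/2] -> hit [33/2,27], descend [12, 14, 15, 20]
  N12 x:[7,27] y:[11,27] z:[35/2,61/2] -> hit [35/2,27], descend [1, 5, 21, 26]
    N1 x:[23,27] y:[23,51/2] z:[45/2,51/2] -> hit [23,51/2] leaf, test {P7@t=23}
    N5 x:[18,22] y:[33/2,37/2] z:[18,39/2] -> hit [18,37/2] leaf, test {P5@t=18}
    N21 x:[19,21] y:[11,27/2] z:[35/2,20] -> miss, prune
    N26 x:[7,24] y:[45/2,27] z:[21,61/2] -> hit [45/2,24], descend [17, 28]
      N17 x:[20,24] y:[25,27] z:[21,43/2] -> miss, prune
      N28 x:[7,13] y:[45/2,23] z:[57/2,61/2] -> miss, prune
  N14 x:[14,31] y:[20,26] z:[29,73/2] -> miss, prune
  N15 x:[-7,10] y:[19,51/2] z:[35/2,67/2] -> miss, prune
  N20 x:[-11,4] y:[6,18] z:[33/2,35] -> miss, prune

order=[0, 12, 1, 5, 21, 26, 17, 28, 14, 15, 20]  |boxes|=11  |leaves|=2  hit=P5

== RESULT ==
2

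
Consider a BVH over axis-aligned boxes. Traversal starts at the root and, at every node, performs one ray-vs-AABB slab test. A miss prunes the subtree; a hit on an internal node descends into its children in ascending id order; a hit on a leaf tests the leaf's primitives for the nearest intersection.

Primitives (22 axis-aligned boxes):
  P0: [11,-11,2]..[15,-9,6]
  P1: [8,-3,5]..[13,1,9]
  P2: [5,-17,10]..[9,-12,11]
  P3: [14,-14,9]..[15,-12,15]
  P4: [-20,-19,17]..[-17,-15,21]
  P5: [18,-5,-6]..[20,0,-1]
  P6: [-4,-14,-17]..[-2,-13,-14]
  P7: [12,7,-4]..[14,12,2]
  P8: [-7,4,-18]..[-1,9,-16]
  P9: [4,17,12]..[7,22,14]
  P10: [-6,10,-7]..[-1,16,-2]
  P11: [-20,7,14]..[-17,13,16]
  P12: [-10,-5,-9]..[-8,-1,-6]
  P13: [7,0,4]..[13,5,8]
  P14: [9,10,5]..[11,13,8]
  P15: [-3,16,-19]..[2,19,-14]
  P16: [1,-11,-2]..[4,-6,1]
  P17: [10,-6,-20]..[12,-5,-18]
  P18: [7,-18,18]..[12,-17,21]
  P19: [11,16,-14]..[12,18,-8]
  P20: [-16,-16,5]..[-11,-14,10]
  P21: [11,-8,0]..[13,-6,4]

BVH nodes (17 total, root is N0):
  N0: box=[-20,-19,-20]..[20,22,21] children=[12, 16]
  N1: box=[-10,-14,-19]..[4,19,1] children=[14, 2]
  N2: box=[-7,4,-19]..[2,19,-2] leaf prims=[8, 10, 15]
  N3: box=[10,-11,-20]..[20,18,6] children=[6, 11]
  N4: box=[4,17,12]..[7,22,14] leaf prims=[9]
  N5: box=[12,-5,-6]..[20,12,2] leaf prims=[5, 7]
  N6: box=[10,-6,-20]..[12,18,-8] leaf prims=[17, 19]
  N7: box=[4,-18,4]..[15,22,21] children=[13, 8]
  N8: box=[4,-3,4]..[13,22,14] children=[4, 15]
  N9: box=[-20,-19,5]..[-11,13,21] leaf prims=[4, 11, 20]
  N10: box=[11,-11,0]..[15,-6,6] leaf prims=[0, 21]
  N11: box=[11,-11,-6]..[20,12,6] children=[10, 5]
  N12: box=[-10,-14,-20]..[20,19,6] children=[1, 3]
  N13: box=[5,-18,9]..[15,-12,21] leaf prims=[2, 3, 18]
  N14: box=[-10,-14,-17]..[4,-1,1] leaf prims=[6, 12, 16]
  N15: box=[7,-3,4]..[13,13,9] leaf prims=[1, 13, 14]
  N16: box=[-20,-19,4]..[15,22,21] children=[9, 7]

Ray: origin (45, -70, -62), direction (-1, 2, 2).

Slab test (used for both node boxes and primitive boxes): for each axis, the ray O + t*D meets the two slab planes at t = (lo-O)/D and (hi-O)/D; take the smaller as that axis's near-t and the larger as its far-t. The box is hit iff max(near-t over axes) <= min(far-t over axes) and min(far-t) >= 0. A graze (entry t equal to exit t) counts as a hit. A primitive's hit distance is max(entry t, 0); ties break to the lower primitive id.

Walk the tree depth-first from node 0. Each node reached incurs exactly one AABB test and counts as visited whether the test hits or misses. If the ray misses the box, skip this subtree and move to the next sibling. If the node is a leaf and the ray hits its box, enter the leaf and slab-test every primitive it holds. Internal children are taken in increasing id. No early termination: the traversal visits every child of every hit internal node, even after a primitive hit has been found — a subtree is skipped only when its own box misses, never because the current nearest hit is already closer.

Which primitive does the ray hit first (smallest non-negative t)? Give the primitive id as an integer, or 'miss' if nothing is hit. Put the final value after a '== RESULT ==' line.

Trace the traversal:
N0 x:[25,65] y:[51/2,46] z:[21,83/2] -> hit [51/2,83/2], descend [12, 16]
  N12 x:[25,55] y:[28,89/2] z:[21,34] -> hit [28,34], descend [1, 3]
    N1 x:[41,55] y:[28,89/2] z:[43/2,63/2] -> miss, prune
    N3 x:[25,35] y:[59/2,44] z:[21,34] -> hit [59/2,34], descend [6, 11]
      N6 x:[33,35] y:[32,44] z:[21,27] -> miss, prune
      N11 x:[25,34] y:[59/2,41] z:[28,34] -> hit [59/2,34], descend [5, 10]
        N5 x:[25,33] y:[65/2,41] z:[28,32] -> miss, prune
        N10 x:[30,34] y:[59/2,32] z:[31,34] -> hit [31,32] leaf, test {P0(miss), P21@t=32}
  N16 x:[30,65] y:[51/2,46] z:[33,83/2] -> hit [33,83/2], descend [7, 9]
    N7 x:[30,41] y:[26,46] z:[33,83/2] -> hit [33,41], descend [8, 13]
      N8 x:[32,41] y:[67/2,46] z:[33,38] -> hit [67/2,38], descend [4, 15]
        N4 x:[38,41] y:[87/2,46] z:[37,38] -> miss, prune
        N15 x:[32,38] y:[67/2,83/2] z:[33,71/2] -> hit [67/2,71/2] leaf, test {P1@t=67/2, P13@t=35, P14(miss)}
      N13 x:[30,40] y:[26,29] z:[71/2,83/2] -> miss, prune
    N9 x:[56,65] y:[51/2,83/2] z:[67/2,83/2] -> miss, prune

15 AABB tests over nodes [0, 12, 1, 3, 6, 11, 5, 10, 16, 7, 8, 4, 15, 13, 9]; 2 leaves entered; closest P21.

== RESULT ==
21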